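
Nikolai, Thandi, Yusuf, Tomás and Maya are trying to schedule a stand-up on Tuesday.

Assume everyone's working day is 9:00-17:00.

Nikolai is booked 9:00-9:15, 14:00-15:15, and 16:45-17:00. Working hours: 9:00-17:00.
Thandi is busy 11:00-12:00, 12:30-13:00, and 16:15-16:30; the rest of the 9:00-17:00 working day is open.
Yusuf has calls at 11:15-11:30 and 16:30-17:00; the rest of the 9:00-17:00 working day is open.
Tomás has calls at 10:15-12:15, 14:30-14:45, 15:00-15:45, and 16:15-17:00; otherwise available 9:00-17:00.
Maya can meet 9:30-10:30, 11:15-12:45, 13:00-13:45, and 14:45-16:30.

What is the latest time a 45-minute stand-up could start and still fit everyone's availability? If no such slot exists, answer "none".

13:00

Nikolai free within 09:00–17:00: 09:15–14:00, 15:15–16:45.
Thandi free within 09:00–17:00: 09:00–11:00, 12:00–12:30, 13:00–16:15, 16:30–17:00.
Yusuf free within 09:00–17:00: 09:00–11:15, 11:30–16:30.
Tomás free within 09:00–17:00: 09:00–10:15, 12:15–14:30, 14:45–15:00, 15:45–16:15.
Nikolai ∩ Thandi: 09:15–11:00, 12:00–12:30, 13:00–14:00, 15:15–16:15, 16:30–16:45.
Nikolai ∩ Thandi ∩ Yusuf: 09:15–11:00, 12:00–12:30, 13:00–14:00, 15:15–16:15.
Nikolai ∩ Thandi ∩ Yusuf ∩ Tomás: 09:15–10:15, 12:15–12:30, 13:00–14:00, 15:45–16:15.
Nikolai ∩ Thandi ∩ Yusuf ∩ Tomás ∩ Maya: 09:30–10:15, 12:15–12:30, 13:00–13:45, 15:45–16:15.
Windows ≥ 45 min: 09:30–10:15, 13:00–13:45.
Latest start in the last window 13:00–13:45 is 13:45 − 45 min = 13:00.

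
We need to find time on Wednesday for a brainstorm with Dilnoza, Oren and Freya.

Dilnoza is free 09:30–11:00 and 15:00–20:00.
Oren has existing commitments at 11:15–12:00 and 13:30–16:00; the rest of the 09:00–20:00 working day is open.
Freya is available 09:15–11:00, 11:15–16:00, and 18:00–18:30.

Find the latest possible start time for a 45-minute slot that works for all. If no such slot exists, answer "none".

10:15

Oren free within 09:00–20:00: 09:00–11:15, 12:00–13:30, 16:00–20:00.
Dilnoza ∩ Oren: 09:30–11:00, 16:00–20:00.
Dilnoza ∩ Oren ∩ Freya: 09:30–11:00, 18:00–18:30.
Windows ≥ 45 min: 09:30–11:00.
Latest start in the last window 09:30–11:00 is 11:00 − 45 min = 10:15.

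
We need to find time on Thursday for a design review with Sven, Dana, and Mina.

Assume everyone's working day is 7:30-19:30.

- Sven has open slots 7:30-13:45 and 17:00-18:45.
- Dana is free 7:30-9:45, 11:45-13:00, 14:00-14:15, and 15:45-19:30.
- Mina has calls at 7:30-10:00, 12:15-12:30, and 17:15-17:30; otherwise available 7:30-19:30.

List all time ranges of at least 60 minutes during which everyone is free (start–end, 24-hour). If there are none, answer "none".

Mina free within 07:30–19:30: 10:00–12:15, 12:30–17:15, 17:30–19:30.
Sven ∩ Dana: 07:30–09:45, 11:45–13:00, 17:00–18:45.
Sven ∩ Dana ∩ Mina: 11:45–12:15, 12:30–13:00, 17:00–17:15, 17:30–18:45.
Windows ≥ 60 min: 17:30–18:45.

17:30–18:45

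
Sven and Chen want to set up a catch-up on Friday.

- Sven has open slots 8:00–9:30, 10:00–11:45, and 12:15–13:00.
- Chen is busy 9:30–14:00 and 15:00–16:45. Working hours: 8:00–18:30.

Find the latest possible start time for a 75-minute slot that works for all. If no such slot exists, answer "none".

08:15

Chen free within 08:00–18:30: 08:00–09:30, 14:00–15:00, 16:45–18:30.
Sven ∩ Chen: 08:00–09:30.
Windows ≥ 75 min: 08:00–09:30.
Latest start in the last window 08:00–09:30 is 09:30 − 75 min = 08:15.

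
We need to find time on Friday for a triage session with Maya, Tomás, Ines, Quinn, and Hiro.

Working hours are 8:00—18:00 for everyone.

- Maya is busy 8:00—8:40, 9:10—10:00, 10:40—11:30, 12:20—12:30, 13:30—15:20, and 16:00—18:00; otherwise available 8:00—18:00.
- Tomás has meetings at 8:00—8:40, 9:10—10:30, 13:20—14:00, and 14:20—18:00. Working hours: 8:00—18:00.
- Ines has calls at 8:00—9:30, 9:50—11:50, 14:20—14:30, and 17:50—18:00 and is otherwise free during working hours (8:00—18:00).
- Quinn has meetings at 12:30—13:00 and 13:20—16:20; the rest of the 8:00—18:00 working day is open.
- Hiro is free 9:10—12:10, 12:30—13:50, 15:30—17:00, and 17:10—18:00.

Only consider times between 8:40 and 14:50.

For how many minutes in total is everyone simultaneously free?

Maya free within 08:00–18:00: 08:40–09:10, 10:00–10:40, 11:30–12:20, 12:30–13:30, 15:20–16:00.
Tomás free within 08:00–18:00: 08:40–09:10, 10:30–13:20, 14:00–14:20.
Ines free within 08:00–18:00: 09:30–09:50, 11:50–14:20, 14:30–17:50.
Quinn free within 08:00–18:00: 08:00–12:30, 13:00–13:20, 16:20–18:00.
Maya ∩ Tomás: 08:40–09:10, 10:30–10:40, 11:30–12:20, 12:30–13:20.
Maya ∩ Tomás ∩ Ines: 11:50–12:20, 12:30–13:20.
Maya ∩ Tomás ∩ Ines ∩ Quinn: 11:50–12:20, 13:00–13:20.
Maya ∩ Tomás ∩ Ines ∩ Quinn ∩ Hiro: 11:50–12:10, 13:00–13:20.
Restricted to 08:40–14:50: 11:50–12:10, 13:00–13:20.
Total common minutes: 20 + 20 = 40.

40 minutes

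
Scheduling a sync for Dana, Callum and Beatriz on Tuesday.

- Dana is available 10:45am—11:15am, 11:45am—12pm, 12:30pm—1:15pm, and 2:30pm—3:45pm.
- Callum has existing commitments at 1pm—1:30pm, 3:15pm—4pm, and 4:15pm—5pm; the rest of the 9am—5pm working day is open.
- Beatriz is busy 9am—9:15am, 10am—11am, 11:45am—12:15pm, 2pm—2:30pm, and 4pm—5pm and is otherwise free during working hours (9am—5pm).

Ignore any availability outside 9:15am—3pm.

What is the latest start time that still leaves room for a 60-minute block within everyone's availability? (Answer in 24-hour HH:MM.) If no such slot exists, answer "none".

none

Callum free within 09:00–17:00: 09:00–13:00, 13:30–15:15, 16:00–16:15.
Beatriz free within 09:00–17:00: 09:15–10:00, 11:00–11:45, 12:15–14:00, 14:30–16:00.
Dana ∩ Callum: 10:45–11:15, 11:45–12:00, 12:30–13:00, 14:30–15:15.
Dana ∩ Callum ∩ Beatriz: 11:00–11:15, 12:30–13:00, 14:30–15:15.
Restricted to 09:15–15:00: 11:00–11:15, 12:30–13:00, 14:30–15:00.
Windows ≥ 60 min: (none).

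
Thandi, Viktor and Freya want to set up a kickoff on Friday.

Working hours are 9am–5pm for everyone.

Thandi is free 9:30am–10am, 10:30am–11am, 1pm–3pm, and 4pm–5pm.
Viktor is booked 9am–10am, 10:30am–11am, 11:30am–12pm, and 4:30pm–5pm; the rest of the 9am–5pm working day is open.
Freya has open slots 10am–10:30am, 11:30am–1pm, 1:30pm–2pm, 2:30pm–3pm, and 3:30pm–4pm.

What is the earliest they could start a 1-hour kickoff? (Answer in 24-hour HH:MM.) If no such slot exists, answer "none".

none

Viktor free within 09:00–17:00: 10:00–10:30, 11:00–11:30, 12:00–16:30.
Thandi ∩ Viktor: 13:00–15:00, 16:00–16:30.
Thandi ∩ Viktor ∩ Freya: 13:30–14:00, 14:30–15:00.
Windows ≥ 60 min: (none).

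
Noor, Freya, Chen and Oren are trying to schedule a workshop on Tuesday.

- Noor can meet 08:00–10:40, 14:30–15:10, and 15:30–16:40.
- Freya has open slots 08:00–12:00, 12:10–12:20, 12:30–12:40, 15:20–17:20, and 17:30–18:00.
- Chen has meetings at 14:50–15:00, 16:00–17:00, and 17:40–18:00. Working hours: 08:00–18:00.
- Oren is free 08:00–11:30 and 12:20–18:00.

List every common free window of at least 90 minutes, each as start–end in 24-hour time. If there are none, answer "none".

Chen free within 08:00–18:00: 08:00–14:50, 15:00–16:00, 17:00–17:40.
Noor ∩ Freya: 08:00–10:40, 15:30–16:40.
Noor ∩ Freya ∩ Chen: 08:00–10:40, 15:30–16:00.
Noor ∩ Freya ∩ Chen ∩ Oren: 08:00–10:40, 15:30–16:00.
Windows ≥ 90 min: 08:00–10:40.

08:00–10:40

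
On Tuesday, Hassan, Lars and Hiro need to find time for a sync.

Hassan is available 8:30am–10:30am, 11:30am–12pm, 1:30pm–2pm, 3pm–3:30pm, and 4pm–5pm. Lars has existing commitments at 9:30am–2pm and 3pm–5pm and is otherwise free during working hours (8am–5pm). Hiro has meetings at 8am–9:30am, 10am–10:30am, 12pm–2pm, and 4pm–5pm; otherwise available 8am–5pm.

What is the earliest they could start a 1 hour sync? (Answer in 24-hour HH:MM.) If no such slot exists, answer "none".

none

Lars free within 08:00–17:00: 08:00–09:30, 14:00–15:00.
Hiro free within 08:00–17:00: 09:30–10:00, 10:30–12:00, 14:00–16:00.
Hassan ∩ Lars: 08:30–09:30.
Hassan ∩ Lars ∩ Hiro: (none).
Windows ≥ 60 min: (none).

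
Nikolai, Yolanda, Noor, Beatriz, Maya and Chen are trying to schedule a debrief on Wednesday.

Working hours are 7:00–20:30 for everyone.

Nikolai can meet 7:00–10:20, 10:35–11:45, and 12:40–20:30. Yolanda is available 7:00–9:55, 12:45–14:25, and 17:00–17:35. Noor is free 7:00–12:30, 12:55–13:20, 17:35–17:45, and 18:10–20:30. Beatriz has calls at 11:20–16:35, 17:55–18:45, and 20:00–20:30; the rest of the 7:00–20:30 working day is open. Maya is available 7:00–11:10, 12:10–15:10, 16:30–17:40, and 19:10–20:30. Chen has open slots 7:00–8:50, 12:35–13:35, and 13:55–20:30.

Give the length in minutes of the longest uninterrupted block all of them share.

Beatriz free within 07:00–20:30: 07:00–11:20, 16:35–17:55, 18:45–20:00.
Nikolai ∩ Yolanda: 07:00–09:55, 12:45–14:25, 17:00–17:35.
Nikolai ∩ Yolanda ∩ Noor: 07:00–09:55, 12:55–13:20.
Nikolai ∩ Yolanda ∩ Noor ∩ Beatriz: 07:00–09:55.
Nikolai ∩ Yolanda ∩ Noor ∩ Beatriz ∩ Maya: 07:00–09:55.
Nikolai ∩ Yolanda ∩ Noor ∩ Beatriz ∩ Maya ∩ Chen: 07:00–08:50.
Single common window of 110 minutes.

110 minutes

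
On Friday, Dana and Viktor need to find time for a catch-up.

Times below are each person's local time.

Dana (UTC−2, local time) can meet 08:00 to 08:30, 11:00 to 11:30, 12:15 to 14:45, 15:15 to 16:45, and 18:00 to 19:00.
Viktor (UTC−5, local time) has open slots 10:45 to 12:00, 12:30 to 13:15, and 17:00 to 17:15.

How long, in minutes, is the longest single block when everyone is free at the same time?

60 minutes

Dana → UTC: 10:00–10:30, 13:00–13:30, 14:15–16:45, 17:15–18:45, 20:00–21:00.
Viktor → UTC: 15:45–17:00, 17:30–18:15, 22:00–22:15.
Dana ∩ Viktor: 15:45–16:45, 17:30–18:15.
Common window lengths: 60, 45 min; longest is 60.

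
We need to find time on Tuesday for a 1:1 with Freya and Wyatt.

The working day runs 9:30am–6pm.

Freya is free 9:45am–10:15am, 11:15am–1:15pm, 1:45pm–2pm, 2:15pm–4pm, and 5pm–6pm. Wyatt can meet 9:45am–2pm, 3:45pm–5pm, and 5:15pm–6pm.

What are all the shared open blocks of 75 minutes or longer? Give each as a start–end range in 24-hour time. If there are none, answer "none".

Freya ∩ Wyatt: 09:45–10:15, 11:15–13:15, 13:45–14:00, 15:45–16:00, 17:15–18:00.
Windows ≥ 75 min: 11:15–13:15.

11:15–13:15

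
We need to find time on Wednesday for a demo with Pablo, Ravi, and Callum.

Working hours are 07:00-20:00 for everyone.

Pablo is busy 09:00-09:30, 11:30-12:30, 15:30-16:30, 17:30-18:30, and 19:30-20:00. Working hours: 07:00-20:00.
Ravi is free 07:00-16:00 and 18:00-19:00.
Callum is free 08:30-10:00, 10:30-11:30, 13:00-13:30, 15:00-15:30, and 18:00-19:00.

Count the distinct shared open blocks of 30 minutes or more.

6

Pablo free within 07:00–20:00: 07:00–09:00, 09:30–11:30, 12:30–15:30, 16:30–17:30, 18:30–19:30.
Pablo ∩ Ravi: 07:00–09:00, 09:30–11:30, 12:30–15:30, 18:30–19:00.
Pablo ∩ Ravi ∩ Callum: 08:30–09:00, 09:30–10:00, 10:30–11:30, 13:00–13:30, 15:00–15:30, 18:30–19:00.
Windows ≥ 30 min: 08:30–09:00, 09:30–10:00, 10:30–11:30, 13:00–13:30, 15:00–15:30, 18:30–19:00.
That's 6 windows.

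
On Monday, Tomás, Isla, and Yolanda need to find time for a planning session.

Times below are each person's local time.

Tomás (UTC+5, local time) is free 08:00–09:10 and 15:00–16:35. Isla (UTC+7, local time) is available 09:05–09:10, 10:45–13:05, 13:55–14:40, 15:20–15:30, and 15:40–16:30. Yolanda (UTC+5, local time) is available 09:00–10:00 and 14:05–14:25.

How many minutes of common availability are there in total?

Tomás → UTC: 03:00–04:10, 10:00–11:35.
Isla → UTC: 02:05–02:10, 03:45–06:05, 06:55–07:40, 08:20–08:30, 08:40–09:30.
Yolanda → UTC: 04:00–05:00, 09:05–09:25.
Tomás ∩ Isla: 03:45–04:10.
Tomás ∩ Isla ∩ Yolanda: 04:00–04:10.
Total common minutes: 10.

10 minutes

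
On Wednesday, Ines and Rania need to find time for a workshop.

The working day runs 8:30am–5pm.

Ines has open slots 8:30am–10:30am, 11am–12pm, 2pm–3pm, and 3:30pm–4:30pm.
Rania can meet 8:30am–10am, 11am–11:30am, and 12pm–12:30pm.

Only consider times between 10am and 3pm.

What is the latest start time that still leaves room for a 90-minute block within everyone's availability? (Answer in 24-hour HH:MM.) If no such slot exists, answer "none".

Ines ∩ Rania: 08:30–10:00, 11:00–11:30.
Restricted to 10:00–15:00: 11:00–11:30.
Windows ≥ 90 min: (none).

none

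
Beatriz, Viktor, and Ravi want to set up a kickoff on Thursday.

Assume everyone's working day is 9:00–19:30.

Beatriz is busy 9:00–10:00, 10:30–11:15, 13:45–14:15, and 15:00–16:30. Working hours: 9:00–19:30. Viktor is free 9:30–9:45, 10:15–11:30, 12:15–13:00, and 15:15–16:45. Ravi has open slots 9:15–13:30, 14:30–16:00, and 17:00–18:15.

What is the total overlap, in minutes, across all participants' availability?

Beatriz free within 09:00–19:30: 10:00–10:30, 11:15–13:45, 14:15–15:00, 16:30–19:30.
Beatriz ∩ Viktor: 10:15–10:30, 11:15–11:30, 12:15–13:00, 16:30–16:45.
Beatriz ∩ Viktor ∩ Ravi: 10:15–10:30, 11:15–11:30, 12:15–13:00.
Total common minutes: 15 + 15 + 45 = 75.

75 minutes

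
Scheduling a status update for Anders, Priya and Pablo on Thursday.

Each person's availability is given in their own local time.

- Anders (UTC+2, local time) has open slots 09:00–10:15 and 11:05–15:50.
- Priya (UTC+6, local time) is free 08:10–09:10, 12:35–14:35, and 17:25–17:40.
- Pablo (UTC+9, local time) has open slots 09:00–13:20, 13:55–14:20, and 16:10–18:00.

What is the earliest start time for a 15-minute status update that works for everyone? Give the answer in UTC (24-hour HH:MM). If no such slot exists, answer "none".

07:10

Anders → UTC: 07:00–08:15, 09:05–13:50.
Priya → UTC: 02:10–03:10, 06:35–08:35, 11:25–11:40.
Pablo → UTC: 00:00–04:20, 04:55–05:20, 07:10–09:00.
Anders ∩ Priya: 07:00–08:15, 11:25–11:40.
Anders ∩ Priya ∩ Pablo: 07:10–08:15.
Windows ≥ 15 min: 07:10–08:15.
Earliest such window starts at 07:10.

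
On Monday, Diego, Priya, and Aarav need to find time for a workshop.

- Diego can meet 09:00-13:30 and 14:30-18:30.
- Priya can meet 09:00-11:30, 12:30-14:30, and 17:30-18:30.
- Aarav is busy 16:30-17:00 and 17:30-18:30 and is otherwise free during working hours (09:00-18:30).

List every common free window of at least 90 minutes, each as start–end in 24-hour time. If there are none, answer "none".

Aarav free within 09:00–18:30: 09:00–16:30, 17:00–17:30.
Diego ∩ Priya: 09:00–11:30, 12:30–13:30, 17:30–18:30.
Diego ∩ Priya ∩ Aarav: 09:00–11:30, 12:30–13:30.
Windows ≥ 90 min: 09:00–11:30.

09:00–11:30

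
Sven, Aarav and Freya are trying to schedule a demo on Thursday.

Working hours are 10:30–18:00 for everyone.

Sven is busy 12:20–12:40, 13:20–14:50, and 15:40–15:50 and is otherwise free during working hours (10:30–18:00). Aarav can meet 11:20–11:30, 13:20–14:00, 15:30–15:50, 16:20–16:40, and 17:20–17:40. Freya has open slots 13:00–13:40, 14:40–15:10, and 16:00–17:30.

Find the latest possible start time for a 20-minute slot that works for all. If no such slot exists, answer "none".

16:20

Sven free within 10:30–18:00: 10:30–12:20, 12:40–13:20, 14:50–15:40, 15:50–18:00.
Sven ∩ Aarav: 11:20–11:30, 15:30–15:40, 16:20–16:40, 17:20–17:40.
Sven ∩ Aarav ∩ Freya: 16:20–16:40, 17:20–17:30.
Windows ≥ 20 min: 16:20–16:40.
Latest start in the last window 16:20–16:40 is 16:40 − 20 min = 16:20.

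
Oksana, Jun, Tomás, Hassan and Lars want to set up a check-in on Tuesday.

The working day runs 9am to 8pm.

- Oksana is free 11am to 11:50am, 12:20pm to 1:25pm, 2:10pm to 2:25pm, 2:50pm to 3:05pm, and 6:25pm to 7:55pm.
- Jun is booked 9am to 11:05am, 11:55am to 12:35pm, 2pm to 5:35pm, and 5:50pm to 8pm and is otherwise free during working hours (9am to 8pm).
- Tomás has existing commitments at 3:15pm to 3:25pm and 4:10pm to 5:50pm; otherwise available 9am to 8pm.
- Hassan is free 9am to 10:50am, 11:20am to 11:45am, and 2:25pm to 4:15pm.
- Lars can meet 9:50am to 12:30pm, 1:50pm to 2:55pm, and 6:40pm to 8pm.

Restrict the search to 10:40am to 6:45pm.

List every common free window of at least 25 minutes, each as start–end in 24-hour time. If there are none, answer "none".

Jun free within 09:00–20:00: 11:05–11:55, 12:35–14:00, 17:35–17:50.
Tomás free within 09:00–20:00: 09:00–15:15, 15:25–16:10, 17:50–20:00.
Oksana ∩ Jun: 11:05–11:50, 12:35–13:25.
Oksana ∩ Jun ∩ Tomás: 11:05–11:50, 12:35–13:25.
Oksana ∩ Jun ∩ Tomás ∩ Hassan: 11:20–11:45.
Oksana ∩ Jun ∩ Tomás ∩ Hassan ∩ Lars: 11:20–11:45.
Restricted to 10:40–18:45: 11:20–11:45.
Windows ≥ 25 min: 11:20–11:45.

11:20–11:45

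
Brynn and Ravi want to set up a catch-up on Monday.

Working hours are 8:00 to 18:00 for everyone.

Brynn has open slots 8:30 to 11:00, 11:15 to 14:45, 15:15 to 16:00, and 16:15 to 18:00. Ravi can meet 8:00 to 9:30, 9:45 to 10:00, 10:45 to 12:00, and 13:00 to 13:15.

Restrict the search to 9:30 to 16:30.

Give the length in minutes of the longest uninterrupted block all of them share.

45 minutes

Brynn ∩ Ravi: 08:30–09:30, 09:45–10:00, 10:45–11:00, 11:15–12:00, 13:00–13:15.
Restricted to 09:30–16:30: 09:45–10:00, 10:45–11:00, 11:15–12:00, 13:00–13:15.
Common window lengths: 15, 15, 45, 15 min; longest is 45.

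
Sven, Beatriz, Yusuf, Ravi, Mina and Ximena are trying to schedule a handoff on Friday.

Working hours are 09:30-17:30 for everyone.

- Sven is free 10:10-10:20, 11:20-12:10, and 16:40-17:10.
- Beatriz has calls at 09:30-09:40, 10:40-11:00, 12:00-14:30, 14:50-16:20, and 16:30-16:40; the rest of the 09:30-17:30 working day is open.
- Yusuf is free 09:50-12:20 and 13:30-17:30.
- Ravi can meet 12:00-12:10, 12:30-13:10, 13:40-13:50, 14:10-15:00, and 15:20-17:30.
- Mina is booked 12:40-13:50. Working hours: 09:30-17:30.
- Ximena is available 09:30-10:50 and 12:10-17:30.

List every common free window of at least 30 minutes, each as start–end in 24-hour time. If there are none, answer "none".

Beatriz free within 09:30–17:30: 09:40–10:40, 11:00–12:00, 14:30–14:50, 16:20–16:30, 16:40–17:30.
Mina free within 09:30–17:30: 09:30–12:40, 13:50–17:30.
Sven ∩ Beatriz: 10:10–10:20, 11:20–12:00, 16:40–17:10.
Sven ∩ Beatriz ∩ Yusuf: 10:10–10:20, 11:20–12:00, 16:40–17:10.
Sven ∩ Beatriz ∩ Yusuf ∩ Ravi: 16:40–17:10.
Sven ∩ Beatriz ∩ Yusuf ∩ Ravi ∩ Mina: 16:40–17:10.
Sven ∩ Beatriz ∩ Yusuf ∩ Ravi ∩ Mina ∩ Ximena: 16:40–17:10.
Windows ≥ 30 min: 16:40–17:10.

16:40–17:10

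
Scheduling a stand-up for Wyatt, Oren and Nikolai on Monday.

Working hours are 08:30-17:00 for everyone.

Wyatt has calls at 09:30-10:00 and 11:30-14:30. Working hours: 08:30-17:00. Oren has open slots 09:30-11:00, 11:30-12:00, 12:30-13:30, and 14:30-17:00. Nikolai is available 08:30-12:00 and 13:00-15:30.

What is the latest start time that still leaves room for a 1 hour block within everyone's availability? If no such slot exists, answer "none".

14:30

Wyatt free within 08:30–17:00: 08:30–09:30, 10:00–11:30, 14:30–17:00.
Wyatt ∩ Oren: 10:00–11:00, 14:30–17:00.
Wyatt ∩ Oren ∩ Nikolai: 10:00–11:00, 14:30–15:30.
Windows ≥ 60 min: 10:00–11:00, 14:30–15:30.
Latest start in the last window 14:30–15:30 is 15:30 − 60 min = 14:30.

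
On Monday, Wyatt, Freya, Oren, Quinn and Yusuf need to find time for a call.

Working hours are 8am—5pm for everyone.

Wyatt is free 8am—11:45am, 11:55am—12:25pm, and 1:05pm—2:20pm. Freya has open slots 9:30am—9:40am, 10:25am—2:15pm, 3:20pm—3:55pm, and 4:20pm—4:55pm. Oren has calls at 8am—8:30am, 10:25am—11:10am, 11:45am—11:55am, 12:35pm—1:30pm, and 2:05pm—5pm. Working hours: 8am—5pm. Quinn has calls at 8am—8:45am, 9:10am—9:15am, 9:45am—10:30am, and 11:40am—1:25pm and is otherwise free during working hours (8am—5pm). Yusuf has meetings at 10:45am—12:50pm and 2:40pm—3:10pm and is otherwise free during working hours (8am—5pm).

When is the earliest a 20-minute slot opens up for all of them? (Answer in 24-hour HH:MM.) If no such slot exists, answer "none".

13:30

Oren free within 08:00–17:00: 08:30–10:25, 11:10–11:45, 11:55–12:35, 13:30–14:05.
Quinn free within 08:00–17:00: 08:45–09:10, 09:15–09:45, 10:30–11:40, 13:25–17:00.
Yusuf free within 08:00–17:00: 08:00–10:45, 12:50–14:40, 15:10–17:00.
Wyatt ∩ Freya: 09:30–09:40, 10:25–11:45, 11:55–12:25, 13:05–14:15.
Wyatt ∩ Freya ∩ Oren: 09:30–09:40, 11:10–11:45, 11:55–12:25, 13:30–14:05.
Wyatt ∩ Freya ∩ Oren ∩ Quinn: 09:30–09:40, 11:10–11:40, 13:30–14:05.
Wyatt ∩ Freya ∩ Oren ∩ Quinn ∩ Yusuf: 09:30–09:40, 13:30–14:05.
Windows ≥ 20 min: 13:30–14:05.
Earliest such window starts at 13:30.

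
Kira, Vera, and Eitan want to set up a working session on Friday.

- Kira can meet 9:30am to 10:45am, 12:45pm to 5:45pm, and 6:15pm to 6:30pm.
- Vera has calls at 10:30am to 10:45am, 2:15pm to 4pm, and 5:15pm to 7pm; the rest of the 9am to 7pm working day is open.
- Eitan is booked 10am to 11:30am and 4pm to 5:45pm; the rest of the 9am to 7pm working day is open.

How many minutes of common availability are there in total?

120 minutes

Vera free within 09:00–19:00: 09:00–10:30, 10:45–14:15, 16:00–17:15.
Eitan free within 09:00–19:00: 09:00–10:00, 11:30–16:00, 17:45–19:00.
Kira ∩ Vera: 09:30–10:30, 12:45–14:15, 16:00–17:15.
Kira ∩ Vera ∩ Eitan: 09:30–10:00, 12:45–14:15.
Total common minutes: 30 + 90 = 120.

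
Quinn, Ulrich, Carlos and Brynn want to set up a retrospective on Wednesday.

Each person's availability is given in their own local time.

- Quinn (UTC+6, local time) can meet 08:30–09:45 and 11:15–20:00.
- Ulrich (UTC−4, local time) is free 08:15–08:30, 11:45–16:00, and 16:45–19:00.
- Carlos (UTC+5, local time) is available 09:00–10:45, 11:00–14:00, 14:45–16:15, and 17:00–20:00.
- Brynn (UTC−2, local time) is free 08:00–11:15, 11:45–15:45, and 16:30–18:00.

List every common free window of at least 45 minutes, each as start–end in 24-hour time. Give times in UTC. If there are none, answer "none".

Quinn → UTC: 02:30–03:45, 05:15–14:00.
Ulrich → UTC: 12:15–12:30, 15:45–20:00, 20:45–23:00.
Carlos → UTC: 04:00–05:45, 06:00–09:00, 09:45–11:15, 12:00–15:00.
Brynn → UTC: 10:00–13:15, 13:45–17:45, 18:30–20:00.
Quinn ∩ Ulrich: 12:15–12:30.
Quinn ∩ Ulrich ∩ Carlos: 12:15–12:30.
Quinn ∩ Ulrich ∩ Carlos ∩ Brynn: 12:15–12:30.
Windows ≥ 45 min: (none).

none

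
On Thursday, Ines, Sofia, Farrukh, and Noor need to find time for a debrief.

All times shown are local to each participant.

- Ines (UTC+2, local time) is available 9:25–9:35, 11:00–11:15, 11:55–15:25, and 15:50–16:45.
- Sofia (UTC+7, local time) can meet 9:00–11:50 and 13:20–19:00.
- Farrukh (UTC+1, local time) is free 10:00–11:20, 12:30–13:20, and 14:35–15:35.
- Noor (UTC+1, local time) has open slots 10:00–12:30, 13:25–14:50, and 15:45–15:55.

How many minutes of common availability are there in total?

40 minutes

Ines → UTC: 07:25–07:35, 09:00–09:15, 09:55–13:25, 13:50–14:45.
Sofia → UTC: 02:00–04:50, 06:20–12:00.
Farrukh → UTC: 09:00–10:20, 11:30–12:20, 13:35–14:35.
Noor → UTC: 09:00–11:30, 12:25–13:50, 14:45–14:55.
Ines ∩ Sofia: 07:25–07:35, 09:00–09:15, 09:55–12:00.
Ines ∩ Sofia ∩ Farrukh: 09:00–09:15, 09:55–10:20, 11:30–12:00.
Ines ∩ Sofia ∩ Farrukh ∩ Noor: 09:00–09:15, 09:55–10:20.
Total common minutes: 15 + 25 = 40.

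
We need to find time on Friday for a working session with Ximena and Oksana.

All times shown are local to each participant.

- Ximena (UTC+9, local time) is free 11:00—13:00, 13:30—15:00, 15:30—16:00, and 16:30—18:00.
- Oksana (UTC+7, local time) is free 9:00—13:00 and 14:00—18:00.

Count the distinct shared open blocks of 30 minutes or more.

Ximena → UTC: 02:00–04:00, 04:30–06:00, 06:30–07:00, 07:30–09:00.
Oksana → UTC: 02:00–06:00, 07:00–11:00.
Ximena ∩ Oksana: 02:00–04:00, 04:30–06:00, 07:30–09:00.
Windows ≥ 30 min: 02:00–04:00, 04:30–06:00, 07:30–09:00.
That's 3 windows.

3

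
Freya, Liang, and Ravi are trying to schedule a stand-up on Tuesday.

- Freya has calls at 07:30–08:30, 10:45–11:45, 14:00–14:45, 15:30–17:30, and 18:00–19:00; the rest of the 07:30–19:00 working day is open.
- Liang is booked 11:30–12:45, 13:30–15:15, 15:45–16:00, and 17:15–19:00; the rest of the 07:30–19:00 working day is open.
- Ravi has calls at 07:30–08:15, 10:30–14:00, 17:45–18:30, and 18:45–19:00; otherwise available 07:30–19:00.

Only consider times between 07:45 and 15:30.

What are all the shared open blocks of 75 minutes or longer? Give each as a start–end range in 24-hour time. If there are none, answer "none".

08:30–10:30

Freya free within 07:30–19:00: 08:30–10:45, 11:45–14:00, 14:45–15:30, 17:30–18:00.
Liang free within 07:30–19:00: 07:30–11:30, 12:45–13:30, 15:15–15:45, 16:00–17:15.
Ravi free within 07:30–19:00: 08:15–10:30, 14:00–17:45, 18:30–18:45.
Freya ∩ Liang: 08:30–10:45, 12:45–13:30, 15:15–15:30.
Freya ∩ Liang ∩ Ravi: 08:30–10:30, 15:15–15:30.
Restricted to 07:45–15:30: 08:30–10:30, 15:15–15:30.
Windows ≥ 75 min: 08:30–10:30.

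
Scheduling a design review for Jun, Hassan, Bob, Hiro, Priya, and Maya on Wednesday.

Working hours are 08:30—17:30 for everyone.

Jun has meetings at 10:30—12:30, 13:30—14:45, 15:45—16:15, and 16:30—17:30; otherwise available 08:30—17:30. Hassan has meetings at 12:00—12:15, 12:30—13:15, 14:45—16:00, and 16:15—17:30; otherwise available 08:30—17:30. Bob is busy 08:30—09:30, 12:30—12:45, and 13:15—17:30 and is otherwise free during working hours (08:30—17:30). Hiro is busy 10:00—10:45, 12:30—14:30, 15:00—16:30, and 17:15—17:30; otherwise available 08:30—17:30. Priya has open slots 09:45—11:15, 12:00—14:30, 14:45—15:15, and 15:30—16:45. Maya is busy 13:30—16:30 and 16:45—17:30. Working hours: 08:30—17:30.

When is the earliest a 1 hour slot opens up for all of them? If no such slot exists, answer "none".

none

Jun free within 08:30–17:30: 08:30–10:30, 12:30–13:30, 14:45–15:45, 16:15–16:30.
Hassan free within 08:30–17:30: 08:30–12:00, 12:15–12:30, 13:15–14:45, 16:00–16:15.
Bob free within 08:30–17:30: 09:30–12:30, 12:45–13:15.
Hiro free within 08:30–17:30: 08:30–10:00, 10:45–12:30, 14:30–15:00, 16:30–17:15.
Maya free within 08:30–17:30: 08:30–13:30, 16:30–16:45.
Jun ∩ Hassan: 08:30–10:30, 13:15–13:30.
Jun ∩ Hassan ∩ Bob: 09:30–10:30.
Jun ∩ Hassan ∩ Bob ∩ Hiro: 09:30–10:00.
Jun ∩ Hassan ∩ Bob ∩ Hiro ∩ Priya: 09:45–10:00.
Jun ∩ Hassan ∩ Bob ∩ Hiro ∩ Priya ∩ Maya: 09:45–10:00.
Windows ≥ 60 min: (none).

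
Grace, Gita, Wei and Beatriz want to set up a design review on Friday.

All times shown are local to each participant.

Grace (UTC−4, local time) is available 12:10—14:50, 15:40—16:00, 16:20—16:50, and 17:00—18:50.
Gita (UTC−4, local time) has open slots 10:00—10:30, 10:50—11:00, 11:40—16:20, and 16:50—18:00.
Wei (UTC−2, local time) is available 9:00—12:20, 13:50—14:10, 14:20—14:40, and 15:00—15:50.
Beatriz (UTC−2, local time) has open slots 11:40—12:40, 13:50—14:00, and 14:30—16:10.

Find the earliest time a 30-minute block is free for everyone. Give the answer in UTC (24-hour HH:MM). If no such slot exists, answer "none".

17:00

Grace → UTC: 16:10–18:50, 19:40–20:00, 20:20–20:50, 21:00–22:50.
Gita → UTC: 14:00–14:30, 14:50–15:00, 15:40–20:20, 20:50–22:00.
Wei → UTC: 11:00–14:20, 15:50–16:10, 16:20–16:40, 17:00–17:50.
Beatriz → UTC: 13:40–14:40, 15:50–16:00, 16:30–18:10.
Grace ∩ Gita: 16:10–18:50, 19:40–20:00, 21:00–22:00.
Grace ∩ Gita ∩ Wei: 16:20–16:40, 17:00–17:50.
Grace ∩ Gita ∩ Wei ∩ Beatriz: 16:30–16:40, 17:00–17:50.
Windows ≥ 30 min: 17:00–17:50.
Earliest such window starts at 17:00.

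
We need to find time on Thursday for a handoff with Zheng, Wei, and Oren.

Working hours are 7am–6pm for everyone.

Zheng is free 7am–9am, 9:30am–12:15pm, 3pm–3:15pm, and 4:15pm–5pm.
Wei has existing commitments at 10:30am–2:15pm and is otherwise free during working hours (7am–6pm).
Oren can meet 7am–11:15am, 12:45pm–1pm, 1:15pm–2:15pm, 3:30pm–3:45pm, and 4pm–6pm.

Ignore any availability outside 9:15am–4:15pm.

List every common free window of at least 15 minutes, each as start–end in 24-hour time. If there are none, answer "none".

09:30–10:30

Wei free within 07:00–18:00: 07:00–10:30, 14:15–18:00.
Zheng ∩ Wei: 07:00–09:00, 09:30–10:30, 15:00–15:15, 16:15–17:00.
Zheng ∩ Wei ∩ Oren: 07:00–09:00, 09:30–10:30, 16:15–17:00.
Restricted to 09:15–16:15: 09:30–10:30.
Windows ≥ 15 min: 09:30–10:30.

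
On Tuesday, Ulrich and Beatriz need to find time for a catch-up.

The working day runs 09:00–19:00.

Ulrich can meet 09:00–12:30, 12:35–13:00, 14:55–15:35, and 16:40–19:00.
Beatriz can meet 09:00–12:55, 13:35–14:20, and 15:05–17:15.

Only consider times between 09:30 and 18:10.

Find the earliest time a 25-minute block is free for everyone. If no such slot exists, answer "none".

Ulrich ∩ Beatriz: 09:00–12:30, 12:35–12:55, 15:05–15:35, 16:40–17:15.
Restricted to 09:30–18:10: 09:30–12:30, 12:35–12:55, 15:05–15:35, 16:40–17:15.
Windows ≥ 25 min: 09:30–12:30, 15:05–15:35, 16:40–17:15.
Earliest such window starts at 09:30.

09:30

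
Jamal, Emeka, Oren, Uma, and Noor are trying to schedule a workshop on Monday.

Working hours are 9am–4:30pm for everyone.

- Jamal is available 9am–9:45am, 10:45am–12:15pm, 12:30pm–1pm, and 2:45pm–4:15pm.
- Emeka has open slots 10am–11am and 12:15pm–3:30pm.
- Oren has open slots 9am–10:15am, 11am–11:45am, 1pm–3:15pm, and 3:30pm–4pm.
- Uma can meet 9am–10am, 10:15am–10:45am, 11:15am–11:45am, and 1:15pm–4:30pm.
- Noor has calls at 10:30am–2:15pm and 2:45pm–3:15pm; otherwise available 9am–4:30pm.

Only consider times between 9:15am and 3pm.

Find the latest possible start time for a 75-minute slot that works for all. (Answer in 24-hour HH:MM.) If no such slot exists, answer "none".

Noor free within 09:00–16:30: 09:00–10:30, 14:15–14:45, 15:15–16:30.
Jamal ∩ Emeka: 10:45–11:00, 12:30–13:00, 14:45–15:30.
Jamal ∩ Emeka ∩ Oren: 14:45–15:15.
Jamal ∩ Emeka ∩ Oren ∩ Uma: 14:45–15:15.
Jamal ∩ Emeka ∩ Oren ∩ Uma ∩ Noor: (none).
Restricted to 09:15–15:00: (none).
Windows ≥ 75 min: (none).

none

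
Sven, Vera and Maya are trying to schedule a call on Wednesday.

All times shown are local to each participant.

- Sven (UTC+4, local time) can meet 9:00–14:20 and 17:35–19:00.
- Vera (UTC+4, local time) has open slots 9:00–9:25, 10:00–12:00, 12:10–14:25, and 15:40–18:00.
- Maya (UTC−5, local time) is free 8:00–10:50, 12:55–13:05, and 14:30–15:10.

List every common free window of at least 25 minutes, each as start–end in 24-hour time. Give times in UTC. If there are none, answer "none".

Sven → UTC: 05:00–10:20, 13:35–15:00.
Vera → UTC: 05:00–05:25, 06:00–08:00, 08:10–10:25, 11:40–14:00.
Maya → UTC: 13:00–15:50, 17:55–18:05, 19:30–20:10.
Sven ∩ Vera: 05:00–05:25, 06:00–08:00, 08:10–10:20, 13:35–14:00.
Sven ∩ Vera ∩ Maya: 13:35–14:00.
Windows ≥ 25 min: 13:35–14:00.

13:35–14:00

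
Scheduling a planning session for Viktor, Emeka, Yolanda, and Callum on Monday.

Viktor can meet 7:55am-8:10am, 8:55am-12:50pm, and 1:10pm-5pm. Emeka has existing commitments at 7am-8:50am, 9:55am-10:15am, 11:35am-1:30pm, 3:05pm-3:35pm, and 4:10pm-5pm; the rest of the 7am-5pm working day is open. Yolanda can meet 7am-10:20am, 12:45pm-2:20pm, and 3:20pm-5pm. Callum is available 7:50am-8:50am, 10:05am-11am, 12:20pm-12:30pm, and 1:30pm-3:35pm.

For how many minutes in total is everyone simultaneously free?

Emeka free within 07:00–17:00: 08:50–09:55, 10:15–11:35, 13:30–15:05, 15:35–16:10.
Viktor ∩ Emeka: 08:55–09:55, 10:15–11:35, 13:30–15:05, 15:35–16:10.
Viktor ∩ Emeka ∩ Yolanda: 08:55–09:55, 10:15–10:20, 13:30–14:20, 15:35–16:10.
Viktor ∩ Emeka ∩ Yolanda ∩ Callum: 10:15–10:20, 13:30–14:20.
Total common minutes: 5 + 50 = 55.

55 minutes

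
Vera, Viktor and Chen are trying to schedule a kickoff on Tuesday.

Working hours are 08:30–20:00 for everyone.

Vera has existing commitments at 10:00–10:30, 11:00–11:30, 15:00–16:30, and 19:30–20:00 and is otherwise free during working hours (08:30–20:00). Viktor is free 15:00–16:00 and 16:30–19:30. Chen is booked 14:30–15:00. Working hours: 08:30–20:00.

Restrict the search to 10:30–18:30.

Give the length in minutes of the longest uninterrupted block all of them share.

Vera free within 08:30–20:00: 08:30–10:00, 10:30–11:00, 11:30–15:00, 16:30–19:30.
Chen free within 08:30–20:00: 08:30–14:30, 15:00–20:00.
Vera ∩ Viktor: 16:30–19:30.
Vera ∩ Viktor ∩ Chen: 16:30–19:30.
Restricted to 10:30–18:30: 16:30–18:30.
Single common window of 120 minutes.

120 minutes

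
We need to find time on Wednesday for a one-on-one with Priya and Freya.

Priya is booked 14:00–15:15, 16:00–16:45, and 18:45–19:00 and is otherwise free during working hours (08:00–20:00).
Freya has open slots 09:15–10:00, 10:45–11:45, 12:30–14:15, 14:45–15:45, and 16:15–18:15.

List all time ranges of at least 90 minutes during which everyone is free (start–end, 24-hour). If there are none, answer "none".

Priya free within 08:00–20:00: 08:00–14:00, 15:15–16:00, 16:45–18:45, 19:00–20:00.
Priya ∩ Freya: 09:15–10:00, 10:45–11:45, 12:30–14:00, 15:15–15:45, 16:45–18:15.
Windows ≥ 90 min: 12:30–14:00, 16:45–18:15.

12:30–14:00, 16:45–18:15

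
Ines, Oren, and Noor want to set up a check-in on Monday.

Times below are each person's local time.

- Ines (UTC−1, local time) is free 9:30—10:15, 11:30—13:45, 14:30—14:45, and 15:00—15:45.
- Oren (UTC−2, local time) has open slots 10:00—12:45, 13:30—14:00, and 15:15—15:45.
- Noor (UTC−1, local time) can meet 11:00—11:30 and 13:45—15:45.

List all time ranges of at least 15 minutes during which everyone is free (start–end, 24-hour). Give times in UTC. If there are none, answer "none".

15:30–15:45

Ines → UTC: 10:30–11:15, 12:30–14:45, 15:30–15:45, 16:00–16:45.
Oren → UTC: 12:00–14:45, 15:30–16:00, 17:15–17:45.
Noor → UTC: 12:00–12:30, 14:45–16:45.
Ines ∩ Oren: 12:30–14:45, 15:30–15:45.
Ines ∩ Oren ∩ Noor: 15:30–15:45.
Windows ≥ 15 min: 15:30–15:45.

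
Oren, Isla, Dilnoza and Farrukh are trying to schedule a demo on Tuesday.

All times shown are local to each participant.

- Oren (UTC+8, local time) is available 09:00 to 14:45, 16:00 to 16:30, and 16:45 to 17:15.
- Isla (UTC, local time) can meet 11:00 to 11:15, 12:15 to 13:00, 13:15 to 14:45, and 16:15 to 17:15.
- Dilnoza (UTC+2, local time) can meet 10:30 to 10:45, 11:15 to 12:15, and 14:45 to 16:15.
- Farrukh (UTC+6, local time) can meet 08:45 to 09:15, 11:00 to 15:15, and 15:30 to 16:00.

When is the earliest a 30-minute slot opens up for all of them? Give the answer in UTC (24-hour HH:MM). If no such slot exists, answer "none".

none

Oren → UTC: 01:00–06:45, 08:00–08:30, 08:45–09:15.
Isla → UTC: 11:00–11:15, 12:15–13:00, 13:15–14:45, 16:15–17:15.
Dilnoza → UTC: 08:30–08:45, 09:15–10:15, 12:45–14:15.
Farrukh → UTC: 02:45–03:15, 05:00–09:15, 09:30–10:00.
Oren ∩ Isla: (none).
Oren ∩ Isla ∩ Dilnoza: (none).
Oren ∩ Isla ∩ Dilnoza ∩ Farrukh: (none).
Windows ≥ 30 min: (none).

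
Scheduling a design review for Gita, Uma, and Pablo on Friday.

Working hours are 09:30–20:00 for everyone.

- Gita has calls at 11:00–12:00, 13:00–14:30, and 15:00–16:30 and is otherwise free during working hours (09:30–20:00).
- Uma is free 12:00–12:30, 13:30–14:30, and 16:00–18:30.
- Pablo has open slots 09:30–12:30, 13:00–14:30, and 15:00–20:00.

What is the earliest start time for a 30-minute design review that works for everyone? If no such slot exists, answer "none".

Gita free within 09:30–20:00: 09:30–11:00, 12:00–13:00, 14:30–15:00, 16:30–20:00.
Gita ∩ Uma: 12:00–12:30, 16:30–18:30.
Gita ∩ Uma ∩ Pablo: 12:00–12:30, 16:30–18:30.
Windows ≥ 30 min: 12:00–12:30, 16:30–18:30.
Earliest such window starts at 12:00.

12:00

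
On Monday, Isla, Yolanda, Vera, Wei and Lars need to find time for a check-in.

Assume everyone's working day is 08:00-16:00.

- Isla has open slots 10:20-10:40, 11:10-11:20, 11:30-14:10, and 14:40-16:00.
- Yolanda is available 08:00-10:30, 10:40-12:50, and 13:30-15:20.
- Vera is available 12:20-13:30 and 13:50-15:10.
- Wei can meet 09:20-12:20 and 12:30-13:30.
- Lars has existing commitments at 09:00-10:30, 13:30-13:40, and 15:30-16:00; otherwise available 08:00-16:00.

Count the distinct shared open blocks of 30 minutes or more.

0

Lars free within 08:00–16:00: 08:00–09:00, 10:30–13:30, 13:40–15:30.
Isla ∩ Yolanda: 10:20–10:30, 11:10–11:20, 11:30–12:50, 13:30–14:10, 14:40–15:20.
Isla ∩ Yolanda ∩ Vera: 12:20–12:50, 13:50–14:10, 14:40–15:10.
Isla ∩ Yolanda ∩ Vera ∩ Wei: 12:30–12:50.
Isla ∩ Yolanda ∩ Vera ∩ Wei ∩ Lars: 12:30–12:50.
Windows ≥ 30 min: (none).
That's 0 windows.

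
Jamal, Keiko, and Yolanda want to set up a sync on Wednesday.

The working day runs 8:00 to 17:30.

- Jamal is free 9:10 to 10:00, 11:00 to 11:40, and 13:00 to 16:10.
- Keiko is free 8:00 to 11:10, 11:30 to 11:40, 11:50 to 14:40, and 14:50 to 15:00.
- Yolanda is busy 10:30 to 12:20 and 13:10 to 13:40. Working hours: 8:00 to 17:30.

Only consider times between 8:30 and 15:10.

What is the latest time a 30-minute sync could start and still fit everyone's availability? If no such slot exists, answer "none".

14:10

Yolanda free within 08:00–17:30: 08:00–10:30, 12:20–13:10, 13:40–17:30.
Jamal ∩ Keiko: 09:10–10:00, 11:00–11:10, 11:30–11:40, 13:00–14:40, 14:50–15:00.
Jamal ∩ Keiko ∩ Yolanda: 09:10–10:00, 13:00–13:10, 13:40–14:40, 14:50–15:00.
Restricted to 08:30–15:10: 09:10–10:00, 13:00–13:10, 13:40–14:40, 14:50–15:00.
Windows ≥ 30 min: 09:10–10:00, 13:40–14:40.
Latest start in the last window 13:40–14:40 is 14:40 − 30 min = 14:10.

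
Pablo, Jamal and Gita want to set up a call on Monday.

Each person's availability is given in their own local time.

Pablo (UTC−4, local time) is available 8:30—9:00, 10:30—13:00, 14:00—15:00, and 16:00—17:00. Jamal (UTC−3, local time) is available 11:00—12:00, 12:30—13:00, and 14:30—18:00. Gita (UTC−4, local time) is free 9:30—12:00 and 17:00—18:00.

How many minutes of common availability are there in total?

Pablo → UTC: 12:30–13:00, 14:30–17:00, 18:00–19:00, 20:00–21:00.
Jamal → UTC: 14:00–15:00, 15:30–16:00, 17:30–21:00.
Gita → UTC: 13:30–16:00, 21:00–22:00.
Pablo ∩ Jamal: 14:30–15:00, 15:30–16:00, 18:00–19:00, 20:00–21:00.
Pablo ∩ Jamal ∩ Gita: 14:30–15:00, 15:30–16:00.
Total common minutes: 30 + 30 = 60.

60 minutes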